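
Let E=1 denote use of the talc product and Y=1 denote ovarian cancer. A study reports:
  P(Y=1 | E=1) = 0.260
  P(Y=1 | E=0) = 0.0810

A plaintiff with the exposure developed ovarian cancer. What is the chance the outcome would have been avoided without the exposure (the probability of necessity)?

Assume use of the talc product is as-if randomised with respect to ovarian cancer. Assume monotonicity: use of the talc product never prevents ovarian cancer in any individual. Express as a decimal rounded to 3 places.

PN ≈ 0.688

Let p₁ = 0.26, p₀ = 0.081.
Under exogeneity and monotonicity, PN = (p₁ − p₀) / p₁.
PN = (0.26 − 0.081) / 0.26 = 0.179 / 0.26 ≈ 0.6885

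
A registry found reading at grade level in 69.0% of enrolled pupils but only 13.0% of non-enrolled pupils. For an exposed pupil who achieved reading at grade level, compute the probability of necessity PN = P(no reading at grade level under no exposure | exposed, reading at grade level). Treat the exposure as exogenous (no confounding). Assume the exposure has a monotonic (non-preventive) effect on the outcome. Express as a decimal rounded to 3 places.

PN ≈ 0.812

p₁ = 0.69, p₀ = 0.13.
Under exogeneity and monotonicity, PN = (p₁ − p₀) / p₁.
PN = (0.69 − 0.13) / 0.69 = 0.56 / 0.69 ≈ 0.8116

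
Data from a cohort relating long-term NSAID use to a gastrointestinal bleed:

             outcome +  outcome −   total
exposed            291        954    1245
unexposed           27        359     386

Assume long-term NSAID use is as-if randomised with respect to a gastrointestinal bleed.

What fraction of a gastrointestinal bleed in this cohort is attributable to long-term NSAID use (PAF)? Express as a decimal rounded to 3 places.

p₁ = P(outcome | exposed) = 291/1245 = 0.23373
p₀ = P(outcome | unexposed) = 27/386 = 0.069948
Exposure prevalence π = 1245/1631 = 0.76334; overall risk P(Y=1) = 0.19497.
Under exogeneity, PAF = [P(Y=1) − p₀]/P(Y=1).
PAF = (0.19497 − 0.069948) / 0.19497 ≈ 0.6412

PAF ≈ 0.641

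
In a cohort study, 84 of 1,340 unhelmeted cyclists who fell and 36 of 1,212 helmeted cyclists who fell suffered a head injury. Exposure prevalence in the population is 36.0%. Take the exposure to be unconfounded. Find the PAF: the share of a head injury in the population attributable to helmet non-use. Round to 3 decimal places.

PAF ≈ 0.286

p₁ = P(outcome | exposed) = 84/1340 = 0.062687
p₀ = P(outcome | unexposed) = 36/1212 = 0.029703
Overall risk P(Y=1) = π·p₁ + (1−π)·p₀ = 0.36×0.062687 + 0.64×0.029703 = 0.041577.
Under exogeneity, PAF = [P(Y=1) − p₀] / P(Y=1).
PAF = (0.041577 − 0.029703) / 0.041577 ≈ 0.2856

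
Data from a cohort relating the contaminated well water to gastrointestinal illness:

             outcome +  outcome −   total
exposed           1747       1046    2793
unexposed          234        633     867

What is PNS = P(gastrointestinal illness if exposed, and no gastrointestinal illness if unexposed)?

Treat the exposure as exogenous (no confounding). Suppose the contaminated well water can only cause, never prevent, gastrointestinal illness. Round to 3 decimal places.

p₁ = P(outcome | exposed) = 1747/2793 = 0.62549
p₀ = P(outcome | unexposed) = 234/867 = 0.2699
Under exogeneity and monotonicity, PNS = p₁ − p₀.
PNS = 0.62549 − 0.2699 = 0.3556

PNS ≈ 0.356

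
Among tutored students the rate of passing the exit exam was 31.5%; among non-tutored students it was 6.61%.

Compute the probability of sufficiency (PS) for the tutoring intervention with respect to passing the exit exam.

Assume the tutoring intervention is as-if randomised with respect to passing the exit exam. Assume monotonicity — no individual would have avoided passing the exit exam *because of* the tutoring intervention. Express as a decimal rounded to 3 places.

p₁ = 0.315, p₀ = 0.0661.
Under exogeneity and monotonicity, PS = (p₁ − p₀) / (1 − p₀).
PS = (0.315 − 0.0661) / (1 − 0.0661) = 0.2489 / 0.9339 ≈ 0.2665

PS ≈ 0.267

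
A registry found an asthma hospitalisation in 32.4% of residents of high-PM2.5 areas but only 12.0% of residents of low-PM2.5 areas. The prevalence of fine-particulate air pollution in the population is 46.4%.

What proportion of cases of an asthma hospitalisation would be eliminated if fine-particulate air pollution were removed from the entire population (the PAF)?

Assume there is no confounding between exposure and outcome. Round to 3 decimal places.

PAF ≈ 0.441

p₁ = 0.324, p₀ = 0.12.
Overall risk P(Y=1) = π·p₁ + (1−π)·p₀ = 0.464×0.324 + 0.536×0.12 = 0.21466.
Under exogeneity, PAF = [P(Y=1) − p₀] / P(Y=1).
PAF = (0.21466 − 0.12) / 0.21466 ≈ 0.4410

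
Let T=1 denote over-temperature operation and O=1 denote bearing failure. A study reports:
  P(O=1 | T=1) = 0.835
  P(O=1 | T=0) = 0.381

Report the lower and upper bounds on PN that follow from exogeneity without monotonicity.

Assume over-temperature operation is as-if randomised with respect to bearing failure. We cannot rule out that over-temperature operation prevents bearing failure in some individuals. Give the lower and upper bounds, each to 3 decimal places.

0.544 ≤ PN ≤ 0.741

Let p₁ = 0.835, p₀ = 0.381.
Under exogeneity alone the bounds on PN are max{0,(p₁−p₀)/p₁} ≤ PN ≤ min{1,(1−p₀)/p₁}.
  lower = (p₁ − p₀)/p₁ = 0.454 / 0.835 ≈ 0.5437
  upper = min{1, (1 − p₀)/p₁} = 0.619 / 0.835 ≈ 0.7413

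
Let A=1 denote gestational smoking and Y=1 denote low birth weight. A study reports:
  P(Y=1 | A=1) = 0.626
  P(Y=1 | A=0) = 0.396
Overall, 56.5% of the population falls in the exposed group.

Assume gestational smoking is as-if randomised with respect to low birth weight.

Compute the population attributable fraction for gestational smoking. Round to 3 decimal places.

Let p₁ = 0.626, p₀ = 0.396.
Overall risk P(Y=1) = π·p₁ + (1−π)·p₀ = 0.565×0.626 + 0.435×0.396 = 0.52595.
Under exogeneity, PAF = [P(Y=1) − p₀] / P(Y=1).
PAF = (0.52595 − 0.396) / 0.52595 ≈ 0.2471

PAF ≈ 0.247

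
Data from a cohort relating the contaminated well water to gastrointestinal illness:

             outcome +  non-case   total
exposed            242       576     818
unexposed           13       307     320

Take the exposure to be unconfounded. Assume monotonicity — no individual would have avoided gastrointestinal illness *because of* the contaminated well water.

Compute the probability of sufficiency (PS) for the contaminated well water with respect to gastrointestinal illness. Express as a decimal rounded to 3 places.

p₁ = P(outcome | exposed) = 242/818 = 0.29584
p₀ = P(outcome | unexposed) = 13/320 = 0.040625
Under exogeneity and monotonicity, PS = (p₁ − p₀) / (1 − p₀).
PS = (0.29584 − 0.040625) / (1 − 0.040625) = 0.25522 / 0.95937 ≈ 0.2660

PS ≈ 0.266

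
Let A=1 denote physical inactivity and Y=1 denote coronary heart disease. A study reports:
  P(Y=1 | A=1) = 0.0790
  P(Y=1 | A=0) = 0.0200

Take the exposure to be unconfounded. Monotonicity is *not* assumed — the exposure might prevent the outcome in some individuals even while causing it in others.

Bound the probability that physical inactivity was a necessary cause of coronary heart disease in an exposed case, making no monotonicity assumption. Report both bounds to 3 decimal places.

0.747 ≤ PN ≤ 1.000

Let p₁ = 0.079, p₀ = 0.02.
Under exogeneity alone the bounds on PN are max{0,(p₁−p₀)/p₁} ≤ PN ≤ min{1,(1−p₀)/p₁}.
  lower = (p₁ − p₀)/p₁ = 0.059 / 0.079 ≈ 0.7468
  upper = min{1, (1 − p₀)/p₁} = 0.98 / 0.079 ≈ 12.4051 → capped at 1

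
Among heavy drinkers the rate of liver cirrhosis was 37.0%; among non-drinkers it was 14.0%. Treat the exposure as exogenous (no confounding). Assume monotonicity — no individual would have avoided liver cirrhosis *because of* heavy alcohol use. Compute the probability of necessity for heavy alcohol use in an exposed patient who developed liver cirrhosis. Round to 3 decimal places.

PN ≈ 0.622

p₁ = 0.37, p₀ = 0.14.
Under exogeneity and monotonicity, PN = (p₁ − p₀) / p₁.
PN = (0.37 − 0.14) / 0.37 = 0.23 / 0.37 ≈ 0.6216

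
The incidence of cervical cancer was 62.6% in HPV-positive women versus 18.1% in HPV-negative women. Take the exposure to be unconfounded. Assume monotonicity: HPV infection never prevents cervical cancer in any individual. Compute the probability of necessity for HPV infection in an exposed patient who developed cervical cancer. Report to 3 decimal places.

p₁ = 0.626, p₀ = 0.181.
Under exogeneity and monotonicity, PN = (p₁ − p₀) / p₁.
PN = (0.626 − 0.181) / 0.626 = 0.445 / 0.626 ≈ 0.7109

PN ≈ 0.711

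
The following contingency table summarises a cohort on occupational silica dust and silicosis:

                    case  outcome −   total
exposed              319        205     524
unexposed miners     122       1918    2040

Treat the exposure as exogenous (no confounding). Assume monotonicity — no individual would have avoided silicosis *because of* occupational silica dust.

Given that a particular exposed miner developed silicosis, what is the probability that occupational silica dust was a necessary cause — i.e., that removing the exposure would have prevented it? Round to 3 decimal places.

PN ≈ 0.902

p₁ = P(outcome | exposed) = 319/524 = 0.60878
p₀ = P(outcome | unexposed) = 122/2040 = 0.059804
Under exogeneity and monotonicity, PN = (p₁ − p₀)/p₁.
PN = (0.60878 − 0.059804) / 0.60878 ≈ 0.9018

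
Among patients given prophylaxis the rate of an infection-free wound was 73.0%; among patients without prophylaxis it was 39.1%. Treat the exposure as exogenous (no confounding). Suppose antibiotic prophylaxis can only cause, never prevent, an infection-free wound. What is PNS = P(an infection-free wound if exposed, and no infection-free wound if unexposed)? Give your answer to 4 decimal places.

p₁ = 0.73, p₀ = 0.391.
Under exogeneity and monotonicity, PNS = p₁ − p₀.
PNS = 0.73 − 0.391 = 0.339

PNS ≈ 0.3390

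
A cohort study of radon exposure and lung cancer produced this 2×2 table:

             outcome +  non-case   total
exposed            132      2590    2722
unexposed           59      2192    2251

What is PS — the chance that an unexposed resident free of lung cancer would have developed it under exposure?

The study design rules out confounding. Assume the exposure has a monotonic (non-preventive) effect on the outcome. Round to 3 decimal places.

PS ≈ 0.023

p₁ = P(outcome | exposed) = 132/2722 = 0.048494
p₀ = P(outcome | unexposed) = 59/2251 = 0.026211
Under exogeneity and monotonicity, PS = (p₁ − p₀) / (1 − p₀).
PS = (0.048494 − 0.026211) / (1 − 0.026211) = 0.022283 / 0.97379 ≈ 0.0229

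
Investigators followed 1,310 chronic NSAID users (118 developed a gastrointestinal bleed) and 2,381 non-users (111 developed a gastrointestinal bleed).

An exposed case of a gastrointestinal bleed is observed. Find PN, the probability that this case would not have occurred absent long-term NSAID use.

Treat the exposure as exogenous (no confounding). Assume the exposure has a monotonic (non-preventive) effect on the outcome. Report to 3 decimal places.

PN ≈ 0.482

p₁ = P(outcome | exposed) = 118/1310 = 0.090076
p₀ = P(outcome | unexposed) = 111/2381 = 0.046619
Under exogeneity and monotonicity, PN = (p₁ − p₀) / p₁.
PN = (0.090076 − 0.046619) / 0.090076 = 0.043457 / 0.090076 ≈ 0.4824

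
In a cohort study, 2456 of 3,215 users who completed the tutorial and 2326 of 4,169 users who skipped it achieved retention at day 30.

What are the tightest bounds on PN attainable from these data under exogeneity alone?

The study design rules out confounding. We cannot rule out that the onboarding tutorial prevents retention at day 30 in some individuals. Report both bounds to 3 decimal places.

p₁ = P(outcome | exposed) = 2456/3215 = 0.76392
p₀ = P(outcome | unexposed) = 2326/4169 = 0.55793
Under exogeneity alone the bounds on PN are max{0,(p₁−p₀)/p₁} ≤ PN ≤ min{1,(1−p₀)/p₁}.
  lower = (p₁ − p₀)/p₁ = 0.20599 / 0.76392 ≈ 0.2697
  upper = min{1, (1 − p₀)/p₁} = 0.44207 / 0.76392 ≈ 0.5787

0.270 ≤ PN ≤ 0.579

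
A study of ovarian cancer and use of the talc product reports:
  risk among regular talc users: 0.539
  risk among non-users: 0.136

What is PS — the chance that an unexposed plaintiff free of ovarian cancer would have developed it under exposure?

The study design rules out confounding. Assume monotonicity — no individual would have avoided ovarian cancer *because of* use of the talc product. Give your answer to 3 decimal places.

Let p₁ = 0.539, p₀ = 0.136.
Under exogeneity and monotonicity, PS = (p₁ − p₀) / (1 − p₀).
PS = (0.539 − 0.136) / (1 − 0.136) = 0.403 / 0.864 ≈ 0.4664

PS ≈ 0.466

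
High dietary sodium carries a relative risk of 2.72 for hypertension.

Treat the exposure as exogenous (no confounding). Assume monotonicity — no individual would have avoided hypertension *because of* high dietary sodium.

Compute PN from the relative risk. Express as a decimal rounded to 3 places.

Under exogeneity and monotonicity, PN = (RR − 1) / RR = 1 − 1/RR.
PN = (2.72 − 1) / 2.72 = 1.72 / 2.72 ≈ 0.6324

PN ≈ 0.632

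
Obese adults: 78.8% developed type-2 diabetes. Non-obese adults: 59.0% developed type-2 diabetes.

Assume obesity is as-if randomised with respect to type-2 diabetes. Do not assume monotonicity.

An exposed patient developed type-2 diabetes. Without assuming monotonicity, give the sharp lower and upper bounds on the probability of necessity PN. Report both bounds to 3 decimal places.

0.251 ≤ PN ≤ 0.520

p₁ = 0.788, p₀ = 0.59.
Under exogeneity alone the bounds on PN are max{0,(p₁−p₀)/p₁} ≤ PN ≤ min{1,(1−p₀)/p₁}.
  lower = (p₁ − p₀)/p₁ = 0.198 / 0.788 ≈ 0.2513
  upper = min{1, (1 − p₀)/p₁} = 0.41 / 0.788 ≈ 0.5203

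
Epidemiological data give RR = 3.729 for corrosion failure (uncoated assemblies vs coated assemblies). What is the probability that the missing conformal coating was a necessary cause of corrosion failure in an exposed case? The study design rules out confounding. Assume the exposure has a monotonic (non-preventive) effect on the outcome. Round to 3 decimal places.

Under exogeneity and monotonicity, PN = (RR − 1) / RR = 1 − 1/RR.
PN = (3.729 − 1) / 3.729 = 2.729 / 3.729 ≈ 0.7318

PN ≈ 0.732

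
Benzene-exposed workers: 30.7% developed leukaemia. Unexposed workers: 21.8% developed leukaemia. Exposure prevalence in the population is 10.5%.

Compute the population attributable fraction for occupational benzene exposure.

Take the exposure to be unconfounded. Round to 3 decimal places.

p₁ = 0.307, p₀ = 0.218.
Overall risk P(Y=1) = π·p₁ + (1−π)·p₀ = 0.105×0.307 + 0.895×0.218 = 0.22735.
Under exogeneity, PAF = [P(Y=1) − p₀] / P(Y=1).
PAF = (0.22735 − 0.218) / 0.22735 ≈ 0.0411

PAF ≈ 0.041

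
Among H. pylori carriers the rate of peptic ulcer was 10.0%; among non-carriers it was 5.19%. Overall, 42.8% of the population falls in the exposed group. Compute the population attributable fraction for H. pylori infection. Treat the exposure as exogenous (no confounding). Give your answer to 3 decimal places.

p₁ = 0.1, p₀ = 0.0519.
Overall risk P(Y=1) = π·p₁ + (1−π)·p₀ = 0.428×0.1 + 0.572×0.0519 = 0.072487.
Under exogeneity, PAF = [P(Y=1) − p₀] / P(Y=1).
PAF = (0.072487 − 0.0519) / 0.072487 ≈ 0.2840

PAF ≈ 0.284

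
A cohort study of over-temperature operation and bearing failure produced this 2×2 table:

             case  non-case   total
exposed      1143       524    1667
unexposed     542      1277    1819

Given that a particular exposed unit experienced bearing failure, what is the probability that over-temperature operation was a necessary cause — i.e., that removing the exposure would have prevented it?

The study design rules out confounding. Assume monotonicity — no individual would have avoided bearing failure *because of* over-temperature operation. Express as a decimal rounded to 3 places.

p₁ = P(outcome | exposed) = 1143/1667 = 0.68566
p₀ = P(outcome | unexposed) = 542/1819 = 0.29797
Under exogeneity and monotonicity, PN = (p₁ − p₀)/p₁.
PN = (0.68566 − 0.29797) / 0.68566 ≈ 0.5654

PN ≈ 0.565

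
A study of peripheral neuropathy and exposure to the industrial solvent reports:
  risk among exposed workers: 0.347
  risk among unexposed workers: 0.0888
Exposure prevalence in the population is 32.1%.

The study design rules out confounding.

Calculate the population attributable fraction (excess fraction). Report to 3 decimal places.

PAF ≈ 0.483

Let p₁ = 0.347, p₀ = 0.0888.
Overall risk P(Y=1) = π·p₁ + (1−π)·p₀ = 0.321×0.347 + 0.679×0.0888 = 0.17168.
Under exogeneity, PAF = [P(Y=1) − p₀] / P(Y=1).
PAF = (0.17168 − 0.0888) / 0.17168 ≈ 0.4828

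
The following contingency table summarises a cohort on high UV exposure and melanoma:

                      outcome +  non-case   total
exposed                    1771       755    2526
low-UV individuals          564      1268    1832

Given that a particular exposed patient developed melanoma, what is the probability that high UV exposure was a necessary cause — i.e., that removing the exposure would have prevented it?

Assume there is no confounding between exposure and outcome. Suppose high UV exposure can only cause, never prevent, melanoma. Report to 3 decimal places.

PN ≈ 0.561

p₁ = P(outcome | exposed) = 1771/2526 = 0.70111
p₀ = P(outcome | unexposed) = 564/1832 = 0.30786
Under exogeneity and monotonicity, PN = (p₁ − p₀) / p₁.
PN = (0.70111 − 0.30786) / 0.70111 = 0.39325 / 0.70111 ≈ 0.5609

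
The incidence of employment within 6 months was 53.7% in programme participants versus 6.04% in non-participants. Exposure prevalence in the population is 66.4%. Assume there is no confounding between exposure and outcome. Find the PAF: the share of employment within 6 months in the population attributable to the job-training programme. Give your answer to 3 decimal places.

p₁ = 0.537, p₀ = 0.0604.
Overall risk P(Y=1) = π·p₁ + (1−π)·p₀ = 0.664×0.537 + 0.336×0.0604 = 0.37686.
Under exogeneity, PAF = [P(Y=1) − p₀] / P(Y=1).
PAF = (0.37686 − 0.0604) / 0.37686 ≈ 0.8397

PAF ≈ 0.840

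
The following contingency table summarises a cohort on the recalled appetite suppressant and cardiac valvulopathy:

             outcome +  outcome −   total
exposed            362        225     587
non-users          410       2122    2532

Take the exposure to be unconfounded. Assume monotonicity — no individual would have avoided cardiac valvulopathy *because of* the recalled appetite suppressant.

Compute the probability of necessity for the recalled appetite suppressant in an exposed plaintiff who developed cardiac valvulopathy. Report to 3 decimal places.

PN ≈ 0.737

p₁ = P(outcome | exposed) = 362/587 = 0.6167
p₀ = P(outcome | unexposed) = 410/2532 = 0.16193
Under exogeneity and monotonicity, PN = (p₁ − p₀)/p₁.
PN = (0.6167 − 0.16193) / 0.6167 ≈ 0.7374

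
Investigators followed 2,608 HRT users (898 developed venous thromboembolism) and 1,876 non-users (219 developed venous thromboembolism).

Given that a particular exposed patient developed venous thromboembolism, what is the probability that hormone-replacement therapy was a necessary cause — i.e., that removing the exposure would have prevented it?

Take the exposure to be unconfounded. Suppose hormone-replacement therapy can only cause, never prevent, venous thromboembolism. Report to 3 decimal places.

p₁ = P(outcome | exposed) = 898/2608 = 0.34433
p₀ = P(outcome | unexposed) = 219/1876 = 0.11674
Under exogeneity and monotonicity, PN = (p₁ − p₀) / p₁.
PN = (0.34433 − 0.11674) / 0.34433 = 0.22759 / 0.34433 ≈ 0.6610

PN ≈ 0.661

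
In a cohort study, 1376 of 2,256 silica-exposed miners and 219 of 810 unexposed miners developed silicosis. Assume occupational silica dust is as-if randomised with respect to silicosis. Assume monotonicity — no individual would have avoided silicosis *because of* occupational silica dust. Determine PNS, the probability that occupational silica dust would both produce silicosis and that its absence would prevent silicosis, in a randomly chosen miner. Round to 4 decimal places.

p₁ = P(outcome | exposed) = 1376/2256 = 0.60993
p₀ = P(outcome | unexposed) = 219/810 = 0.27037
Under exogeneity and monotonicity, PNS = p₁ − p₀.
PNS = 0.60993 − 0.27037 = 0.33956

PNS ≈ 0.3396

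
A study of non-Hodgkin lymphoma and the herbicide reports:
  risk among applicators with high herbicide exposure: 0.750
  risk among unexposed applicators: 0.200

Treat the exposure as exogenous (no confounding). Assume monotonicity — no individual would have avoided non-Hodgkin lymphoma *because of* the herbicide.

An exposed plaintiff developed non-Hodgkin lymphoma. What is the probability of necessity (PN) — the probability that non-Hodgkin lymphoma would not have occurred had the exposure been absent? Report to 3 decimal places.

PN ≈ 0.733

Let p₁ = 0.75, p₀ = 0.2.
Under exogeneity and monotonicity, PN = (p₁ − p₀) / p₁.
PN = (0.75 − 0.2) / 0.75 = 0.55 / 0.75 ≈ 0.7333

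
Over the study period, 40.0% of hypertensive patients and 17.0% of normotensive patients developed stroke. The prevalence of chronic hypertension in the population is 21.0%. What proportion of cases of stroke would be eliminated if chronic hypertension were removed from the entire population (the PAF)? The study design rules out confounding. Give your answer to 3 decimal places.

p₁ = 0.4, p₀ = 0.17.
Overall risk P(Y=1) = π·p₁ + (1−π)·p₀ = 0.21×0.4 + 0.79×0.17 = 0.2183.
Under exogeneity, PAF = [P(Y=1) − p₀] / P(Y=1).
PAF = (0.2183 − 0.17) / 0.2183 ≈ 0.2213

PAF ≈ 0.221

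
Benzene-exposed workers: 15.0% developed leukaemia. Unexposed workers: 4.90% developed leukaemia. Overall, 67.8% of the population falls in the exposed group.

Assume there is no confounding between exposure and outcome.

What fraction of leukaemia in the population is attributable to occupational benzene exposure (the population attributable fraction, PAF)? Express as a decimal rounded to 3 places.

p₁ = 0.15, p₀ = 0.049.
Overall risk P(Y=1) = π·p₁ + (1−π)·p₀ = 0.678×0.15 + 0.322×0.049 = 0.11748.
Under exogeneity, PAF = [P(Y=1) − p₀] / P(Y=1).
PAF = (0.11748 − 0.049) / 0.11748 ≈ 0.5829

PAF ≈ 0.583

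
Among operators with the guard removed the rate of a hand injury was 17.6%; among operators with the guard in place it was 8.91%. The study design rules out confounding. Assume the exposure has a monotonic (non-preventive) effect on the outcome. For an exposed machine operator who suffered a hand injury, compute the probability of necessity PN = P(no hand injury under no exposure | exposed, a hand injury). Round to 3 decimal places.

PN ≈ 0.494

p₁ = 0.176, p₀ = 0.0891.
Under exogeneity and monotonicity, PN = (p₁ − p₀) / p₁.
PN = (0.176 − 0.0891) / 0.176 = 0.0869 / 0.176 ≈ 0.4938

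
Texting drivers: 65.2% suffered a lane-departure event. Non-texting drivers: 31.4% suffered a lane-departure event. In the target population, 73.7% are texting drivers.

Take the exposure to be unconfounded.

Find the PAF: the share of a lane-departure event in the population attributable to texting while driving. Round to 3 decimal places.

p₁ = 0.652, p₀ = 0.314.
Overall risk P(Y=1) = π·p₁ + (1−π)·p₀ = 0.737×0.652 + 0.263×0.314 = 0.56311.
Under exogeneity, PAF = [P(Y=1) − p₀] / P(Y=1).
PAF = (0.56311 − 0.314) / 0.56311 ≈ 0.4424

PAF ≈ 0.442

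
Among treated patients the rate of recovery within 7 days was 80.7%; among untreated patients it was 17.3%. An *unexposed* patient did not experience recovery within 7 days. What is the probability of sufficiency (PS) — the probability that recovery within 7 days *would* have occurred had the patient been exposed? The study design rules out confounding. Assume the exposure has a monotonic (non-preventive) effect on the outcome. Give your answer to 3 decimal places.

PS ≈ 0.767

p₁ = 0.807, p₀ = 0.173.
Under exogeneity and monotonicity, PS = (p₁ − p₀) / (1 − p₀).
PS = (0.807 − 0.173) / (1 − 0.173) = 0.634 / 0.827 ≈ 0.7666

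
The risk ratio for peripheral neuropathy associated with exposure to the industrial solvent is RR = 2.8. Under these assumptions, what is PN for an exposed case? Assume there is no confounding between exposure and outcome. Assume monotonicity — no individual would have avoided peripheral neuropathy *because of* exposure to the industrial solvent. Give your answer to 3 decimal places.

Under exogeneity and monotonicity, PN = (RR − 1) / RR = 1 − 1/RR.
PN = (2.8 − 1) / 2.8 = 1.8 / 2.8 ≈ 0.6429

PN ≈ 0.643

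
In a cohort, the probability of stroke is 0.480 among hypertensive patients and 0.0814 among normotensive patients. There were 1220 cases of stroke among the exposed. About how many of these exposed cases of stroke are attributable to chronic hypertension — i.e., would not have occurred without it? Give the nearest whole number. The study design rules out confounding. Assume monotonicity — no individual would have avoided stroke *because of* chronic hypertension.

about 1013 cases

Let p₁ = 0.48, p₀ = 0.0814.
PN = (p₁ − p₀)/p₁ = (0.48 − 0.0814) / 0.48 ≈ 0.83042.
Attributable cases ≈ PN × (exposed cases) = 0.83042 × 1220 ≈ 1013.11.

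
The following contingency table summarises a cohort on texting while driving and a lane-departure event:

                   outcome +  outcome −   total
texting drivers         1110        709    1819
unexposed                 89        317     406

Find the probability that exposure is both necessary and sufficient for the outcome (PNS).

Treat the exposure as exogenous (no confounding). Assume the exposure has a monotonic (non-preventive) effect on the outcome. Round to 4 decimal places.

PNS ≈ 0.3910

p₁ = P(outcome | exposed) = 1110/1819 = 0.61023
p₀ = P(outcome | unexposed) = 89/406 = 0.21921
Under exogeneity and monotonicity, PNS = p₁ − p₀.
PNS = 0.61023 − 0.21921 = 0.39101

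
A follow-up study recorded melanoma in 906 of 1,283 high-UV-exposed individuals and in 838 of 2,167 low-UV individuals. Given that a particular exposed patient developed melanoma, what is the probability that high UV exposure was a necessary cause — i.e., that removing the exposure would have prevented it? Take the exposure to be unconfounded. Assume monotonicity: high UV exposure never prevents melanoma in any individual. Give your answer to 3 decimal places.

PN ≈ 0.452

p₁ = P(outcome | exposed) = 906/1283 = 0.70616
p₀ = P(outcome | unexposed) = 838/2167 = 0.38671
Under exogeneity and monotonicity, PN = (p₁ − p₀) / p₁.
PN = (0.70616 − 0.38671) / 0.70616 = 0.31945 / 0.70616 ≈ 0.4524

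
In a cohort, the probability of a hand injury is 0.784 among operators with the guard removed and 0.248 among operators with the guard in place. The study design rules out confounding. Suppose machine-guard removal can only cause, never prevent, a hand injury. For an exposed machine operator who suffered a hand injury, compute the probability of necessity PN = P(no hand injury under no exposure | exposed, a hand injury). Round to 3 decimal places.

PN ≈ 0.684

Let p₁ = 0.784, p₀ = 0.248.
Under exogeneity and monotonicity, PN = (p₁ − p₀) / p₁.
PN = (0.784 − 0.248) / 0.784 = 0.536 / 0.784 ≈ 0.6837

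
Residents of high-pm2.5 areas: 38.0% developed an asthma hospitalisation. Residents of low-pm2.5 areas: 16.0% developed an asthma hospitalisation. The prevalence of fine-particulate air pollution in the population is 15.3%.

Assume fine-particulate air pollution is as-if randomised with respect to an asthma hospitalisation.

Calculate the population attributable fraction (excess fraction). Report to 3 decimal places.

PAF ≈ 0.174

p₁ = 0.38, p₀ = 0.16.
Overall risk P(Y=1) = π·p₁ + (1−π)·p₀ = 0.153×0.38 + 0.847×0.16 = 0.19366.
Under exogeneity, PAF = [P(Y=1) − p₀] / P(Y=1).
PAF = (0.19366 − 0.16) / 0.19366 ≈ 0.1738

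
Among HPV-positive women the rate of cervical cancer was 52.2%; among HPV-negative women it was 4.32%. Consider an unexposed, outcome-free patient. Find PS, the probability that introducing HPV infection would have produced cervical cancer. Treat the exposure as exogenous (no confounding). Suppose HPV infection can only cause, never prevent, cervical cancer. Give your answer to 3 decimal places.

p₁ = 0.522, p₀ = 0.0432.
Under exogeneity and monotonicity, PS = (p₁ − p₀) / (1 − p₀).
PS = (0.522 − 0.0432) / (1 − 0.0432) = 0.4788 / 0.9568 ≈ 0.5004

PS ≈ 0.500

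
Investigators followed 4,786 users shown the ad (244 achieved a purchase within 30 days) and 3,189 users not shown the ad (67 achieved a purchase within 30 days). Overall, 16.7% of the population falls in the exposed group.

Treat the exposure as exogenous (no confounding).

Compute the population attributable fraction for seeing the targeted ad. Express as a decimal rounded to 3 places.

PAF ≈ 0.192

p₁ = P(outcome | exposed) = 244/4786 = 0.050982
p₀ = P(outcome | unexposed) = 67/3189 = 0.02101
Overall risk P(Y=1) = π·p₁ + (1−π)·p₀ = 0.167×0.050982 + 0.833×0.02101 = 0.026015.
Under exogeneity, PAF = [P(Y=1) − p₀] / P(Y=1).
PAF = (0.026015 − 0.02101) / 0.026015 ≈ 0.1924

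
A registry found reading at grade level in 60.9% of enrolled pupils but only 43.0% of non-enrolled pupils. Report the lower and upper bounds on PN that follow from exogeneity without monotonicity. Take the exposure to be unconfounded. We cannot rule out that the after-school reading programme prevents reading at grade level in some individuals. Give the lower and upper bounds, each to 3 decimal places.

p₁ = 0.609, p₀ = 0.43.
Under exogeneity alone the bounds on PN are max{0,(p₁−p₀)/p₁} ≤ PN ≤ min{1,(1−p₀)/p₁}.
  lower = (p₁ − p₀)/p₁ = 0.179 / 0.609 ≈ 0.2939
  upper = min{1, (1 − p₀)/p₁} = 0.57 / 0.609 ≈ 0.9360

0.294 ≤ PN ≤ 0.936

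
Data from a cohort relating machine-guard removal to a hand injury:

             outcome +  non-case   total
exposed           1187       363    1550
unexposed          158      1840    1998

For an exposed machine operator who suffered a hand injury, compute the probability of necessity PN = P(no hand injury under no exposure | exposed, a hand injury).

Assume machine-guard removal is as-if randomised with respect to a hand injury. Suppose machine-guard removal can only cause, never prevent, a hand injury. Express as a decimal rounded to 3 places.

p₁ = P(outcome | exposed) = 1187/1550 = 0.76581
p₀ = P(outcome | unexposed) = 158/1998 = 0.079079
Under exogeneity and monotonicity, PN = (p₁ − p₀)/p₁.
PN = (0.76581 − 0.079079) / 0.76581 ≈ 0.8967

PN ≈ 0.897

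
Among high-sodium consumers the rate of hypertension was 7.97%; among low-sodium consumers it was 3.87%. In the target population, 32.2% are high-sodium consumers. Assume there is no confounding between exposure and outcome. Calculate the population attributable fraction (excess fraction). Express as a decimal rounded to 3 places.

PAF ≈ 0.254

p₁ = 0.0797, p₀ = 0.0387.
Overall risk P(Y=1) = π·p₁ + (1−π)·p₀ = 0.322×0.0797 + 0.678×0.0387 = 0.051902.
Under exogeneity, PAF = [P(Y=1) − p₀] / P(Y=1).
PAF = (0.051902 − 0.0387) / 0.051902 ≈ 0.2544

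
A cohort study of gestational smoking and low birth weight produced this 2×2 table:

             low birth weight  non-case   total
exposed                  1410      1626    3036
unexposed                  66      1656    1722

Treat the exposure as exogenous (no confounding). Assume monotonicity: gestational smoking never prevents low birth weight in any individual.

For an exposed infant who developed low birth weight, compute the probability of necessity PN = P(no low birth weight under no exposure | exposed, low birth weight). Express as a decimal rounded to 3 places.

p₁ = P(outcome | exposed) = 1410/3036 = 0.46443
p₀ = P(outcome | unexposed) = 66/1722 = 0.038328
Under exogeneity and monotonicity, PN = (p₁ − p₀) / p₁.
PN = (0.46443 − 0.038328) / 0.46443 = 0.4261 / 0.46443 ≈ 0.9175

PN ≈ 0.917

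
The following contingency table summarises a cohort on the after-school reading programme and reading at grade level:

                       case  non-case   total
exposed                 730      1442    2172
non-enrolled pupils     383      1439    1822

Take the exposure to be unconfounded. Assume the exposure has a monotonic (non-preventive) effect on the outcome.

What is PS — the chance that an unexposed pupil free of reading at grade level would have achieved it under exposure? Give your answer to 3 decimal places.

p₁ = P(outcome | exposed) = 730/2172 = 0.3361
p₀ = P(outcome | unexposed) = 383/1822 = 0.21021
Under exogeneity and monotonicity, PS = (p₁ − p₀) / (1 − p₀).
PS = (0.3361 − 0.21021) / (1 − 0.21021) = 0.12589 / 0.78979 ≈ 0.1594

PS ≈ 0.159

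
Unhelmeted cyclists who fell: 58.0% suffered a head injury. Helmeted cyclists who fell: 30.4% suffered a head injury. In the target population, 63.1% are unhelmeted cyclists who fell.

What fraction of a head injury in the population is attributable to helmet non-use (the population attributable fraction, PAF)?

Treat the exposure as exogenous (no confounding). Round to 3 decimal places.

PAF ≈ 0.364

p₁ = 0.58, p₀ = 0.304.
Overall risk P(Y=1) = π·p₁ + (1−π)·p₀ = 0.631×0.58 + 0.369×0.304 = 0.47816.
Under exogeneity, PAF = [P(Y=1) − p₀] / P(Y=1).
PAF = (0.47816 − 0.304) / 0.47816 ≈ 0.3642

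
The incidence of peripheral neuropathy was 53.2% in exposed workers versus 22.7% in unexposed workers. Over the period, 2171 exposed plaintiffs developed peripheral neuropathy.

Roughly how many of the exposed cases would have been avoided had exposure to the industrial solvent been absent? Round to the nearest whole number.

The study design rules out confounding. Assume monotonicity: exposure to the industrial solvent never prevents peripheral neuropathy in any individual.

p₁ = 0.532, p₀ = 0.227.
PN = (p₁ − p₀)/p₁ = (0.532 − 0.227) / 0.532 ≈ 0.57331.
Attributable cases ≈ PN × (exposed cases) = 0.57331 × 2171 ≈ 1244.65.

about 1245 cases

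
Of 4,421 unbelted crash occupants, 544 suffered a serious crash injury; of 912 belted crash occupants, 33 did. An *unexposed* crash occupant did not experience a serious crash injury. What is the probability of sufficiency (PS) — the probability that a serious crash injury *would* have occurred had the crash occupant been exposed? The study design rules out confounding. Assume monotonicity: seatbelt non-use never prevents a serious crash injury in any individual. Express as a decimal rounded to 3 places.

p₁ = P(outcome | exposed) = 544/4421 = 0.12305
p₀ = P(outcome | unexposed) = 33/912 = 0.036184
Under exogeneity and monotonicity, PS = (p₁ − p₀) / (1 − p₀).
PS = (0.12305 − 0.036184) / (1 − 0.036184) = 0.086865 / 0.96382 ≈ 0.0901

PS ≈ 0.090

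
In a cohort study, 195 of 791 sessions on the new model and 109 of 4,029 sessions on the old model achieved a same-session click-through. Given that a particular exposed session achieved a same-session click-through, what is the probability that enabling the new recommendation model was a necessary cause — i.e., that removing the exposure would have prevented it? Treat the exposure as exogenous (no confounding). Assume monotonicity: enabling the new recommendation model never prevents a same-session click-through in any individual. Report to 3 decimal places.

PN ≈ 0.890

p₁ = P(outcome | exposed) = 195/791 = 0.24652
p₀ = P(outcome | unexposed) = 109/4029 = 0.027054
Under exogeneity and monotonicity, PN = (p₁ − p₀) / p₁.
PN = (0.24652 − 0.027054) / 0.24652 = 0.21947 / 0.24652 ≈ 0.8903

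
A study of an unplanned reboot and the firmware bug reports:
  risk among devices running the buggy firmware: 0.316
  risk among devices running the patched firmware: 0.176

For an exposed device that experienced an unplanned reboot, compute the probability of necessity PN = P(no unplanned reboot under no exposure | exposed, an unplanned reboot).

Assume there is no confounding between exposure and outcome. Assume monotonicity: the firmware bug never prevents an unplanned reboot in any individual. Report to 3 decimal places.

Let p₁ = 0.316, p₀ = 0.176.
Under exogeneity and monotonicity, PN = (p₁ − p₀) / p₁.
PN = (0.316 − 0.176) / 0.316 = 0.14 / 0.316 ≈ 0.4430

PN ≈ 0.443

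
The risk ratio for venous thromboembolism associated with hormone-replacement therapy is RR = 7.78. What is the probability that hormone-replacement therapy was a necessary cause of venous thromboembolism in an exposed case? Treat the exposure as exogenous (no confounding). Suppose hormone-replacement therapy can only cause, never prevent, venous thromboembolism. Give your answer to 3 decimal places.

PN ≈ 0.871

Under exogeneity and monotonicity, PN = (RR − 1) / RR = 1 − 1/RR.
PN = (7.78 − 1) / 7.78 = 6.78 / 7.78 ≈ 0.8715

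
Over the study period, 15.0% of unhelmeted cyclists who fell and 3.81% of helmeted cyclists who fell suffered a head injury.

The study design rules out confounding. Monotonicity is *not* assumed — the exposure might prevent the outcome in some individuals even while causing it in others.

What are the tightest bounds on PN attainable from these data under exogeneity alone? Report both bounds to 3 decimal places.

p₁ = 0.15, p₀ = 0.0381.
Under exogeneity alone the bounds on PN are max{0,(p₁−p₀)/p₁} ≤ PN ≤ min{1,(1−p₀)/p₁}.
  lower = (p₁ − p₀)/p₁ = 0.1119 / 0.15 ≈ 0.7460
  upper = min{1, (1 − p₀)/p₁} = 0.9619 / 0.15 ≈ 6.4127 → capped at 1

0.746 ≤ PN ≤ 1.000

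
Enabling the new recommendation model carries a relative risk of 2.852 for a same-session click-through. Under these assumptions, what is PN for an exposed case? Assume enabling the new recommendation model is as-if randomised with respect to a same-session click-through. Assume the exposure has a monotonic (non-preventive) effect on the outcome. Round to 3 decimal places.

PN ≈ 0.649

Under exogeneity and monotonicity, PN = (RR − 1) / RR = 1 − 1/RR.
PN = (2.852 − 1) / 2.852 = 1.852 / 2.852 ≈ 0.6494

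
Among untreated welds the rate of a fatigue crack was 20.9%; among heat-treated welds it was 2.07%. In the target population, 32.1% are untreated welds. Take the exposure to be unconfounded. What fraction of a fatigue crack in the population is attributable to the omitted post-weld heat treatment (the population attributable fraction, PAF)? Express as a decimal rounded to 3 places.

PAF ≈ 0.745

p₁ = 0.209, p₀ = 0.0207.
Overall risk P(Y=1) = π·p₁ + (1−π)·p₀ = 0.321×0.209 + 0.679×0.0207 = 0.081144.
Under exogeneity, PAF = [P(Y=1) − p₀] / P(Y=1).
PAF = (0.081144 − 0.0207) / 0.081144 ≈ 0.7449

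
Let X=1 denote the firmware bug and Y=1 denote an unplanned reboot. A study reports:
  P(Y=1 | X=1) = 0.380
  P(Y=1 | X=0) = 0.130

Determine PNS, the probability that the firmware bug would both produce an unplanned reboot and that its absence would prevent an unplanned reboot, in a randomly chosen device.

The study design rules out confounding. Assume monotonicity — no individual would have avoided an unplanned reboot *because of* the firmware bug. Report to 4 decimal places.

Let p₁ = 0.38, p₀ = 0.13.
Under exogeneity and monotonicity, PNS = p₁ − p₀.
PNS = 0.38 − 0.13 = 0.25

PNS ≈ 0.2500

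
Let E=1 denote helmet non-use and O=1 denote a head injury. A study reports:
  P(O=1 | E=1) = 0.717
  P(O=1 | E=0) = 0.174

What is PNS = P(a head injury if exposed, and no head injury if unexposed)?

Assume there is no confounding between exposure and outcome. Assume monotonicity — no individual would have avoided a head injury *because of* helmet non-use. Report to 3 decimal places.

PNS ≈ 0.543

Let p₁ = 0.717, p₀ = 0.174.
Under exogeneity and monotonicity, PNS = p₁ − p₀.
PNS = 0.717 − 0.174 = 0.543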